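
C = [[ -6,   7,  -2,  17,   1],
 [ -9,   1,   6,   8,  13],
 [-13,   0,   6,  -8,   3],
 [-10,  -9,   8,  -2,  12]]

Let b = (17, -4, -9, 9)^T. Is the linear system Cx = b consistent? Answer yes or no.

Row reduce the augmented matrix [C | b].
R2 ← R2 − (3/2)·R1: [0, -19/2, 9, -35/2, 23/2, -59/2]
R3 ← R3 − (13/6)·R1: [0, -91/6, 31/3, -269/6, 5/6, -275/6]
R4 ← R4 − (5/3)·R1: [0, -62/3, 34/3, -91/3, 31/3, -58/3]
R3 ← R3 − (91/57)·R2: [0, 0, -230/57, -321/19, -333/19, 24/19]
R4 ← R4 − (124/57)·R2: [0, 0, -470/57, 147/19, -279/19, 852/19]
R4 ← R4 − (47/23)·R3: [0, 0, 0, 972/23, 486/23, 972/23]
The echelon form has 4 nonzero rows, and every pivot lies in the first 5 columns, so rank(C) = rank([C|b]) = 4.
The system is consistent.

yes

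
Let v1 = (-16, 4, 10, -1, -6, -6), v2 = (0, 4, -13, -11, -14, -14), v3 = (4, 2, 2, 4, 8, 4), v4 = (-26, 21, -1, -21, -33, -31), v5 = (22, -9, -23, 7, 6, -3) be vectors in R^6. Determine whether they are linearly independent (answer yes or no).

yes

Form the matrix with these vectors as rows and row reduce.
R3 ← R3 + (1/4)·R1: [0, 3, 9/2, 15/4, 13/2, 5/2]
R4 ← R4 − (13/8)·R1: [0, 29/2, -69/4, -155/8, -93/4, -85/4]
R5 ← R5 + (11/8)·R1: [0, -7/2, -37/4, 45/8, -9/4, -45/4]
R3 ← R3 − (3/4)·R2: [0, 0, 57/4, 12, 17, 13]
R4 ← R4 − (29/8)·R2: [0, 0, 239/8, 41/2, 55/2, 59/2]
R5 ← R5 + (7/8)·R2: [0, 0, -165/8, -4, -29/2, -47/2]
R4 ← R4 − (239/114)·R3: [0, 0, 0, -177/38, -464/57, 128/57]
R5 ← R5 + (55/38)·R3: [0, 0, 0, 254/19, 192/19, -89/19]
R5 ← R5 + (508/177)·R4: [0, 0, 0, 0, -7040/531, 935/531]
5 nonzero rows, so the 5 vectors span a space of dimension 5.
Since 5 = 5, the vectors are linearly independent.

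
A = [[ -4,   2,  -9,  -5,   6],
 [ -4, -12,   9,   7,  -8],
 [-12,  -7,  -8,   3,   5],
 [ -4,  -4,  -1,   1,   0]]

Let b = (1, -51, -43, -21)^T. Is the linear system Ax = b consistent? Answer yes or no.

Row reduce the augmented matrix [A | b].
R2 ← R2 − R1: [0, -14, 18, 12, -14, -52]
R3 ← R3 − (3)·R1: [0, -13, 19, 18, -13, -46]
R4 ← R4 − R1: [0, -6, 8, 6, -6, -22]
R3 ← R3 − (13/14)·R2: [0, 0, 16/7, 48/7, 0, 16/7]
R4 ← R4 − (3/7)·R2: [0, 0, 2/7, 6/7, 0, 2/7]
R4 ← R4 − (1/8)·R3: [0, 0, 0, 0, 0, 0]
The echelon form has 3 nonzero rows, and every pivot lies in the first 5 columns, so rank(A) = rank([A|b]) = 3.
The system is consistent.

yes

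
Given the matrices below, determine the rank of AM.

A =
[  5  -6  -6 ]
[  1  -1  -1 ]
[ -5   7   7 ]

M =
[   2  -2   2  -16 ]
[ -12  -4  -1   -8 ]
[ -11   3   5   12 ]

First compute AM:
[[148,  -4, -14, -104],
 [ 25,  -1,  -2, -20],
 [-171,   3,  18, 108]]
Now row reduce the product.
R2 ← R2 − (25/148)·R1: [0, -12/37, 27/74, -90/37]
R3 ← R3 + (171/148)·R1: [0, -60/37, 135/74, -450/37]
R3 ← R3 − (5)·R2: [0, 0, 0, 0]
2 nonzero rows, so rank(AM) = 2.

2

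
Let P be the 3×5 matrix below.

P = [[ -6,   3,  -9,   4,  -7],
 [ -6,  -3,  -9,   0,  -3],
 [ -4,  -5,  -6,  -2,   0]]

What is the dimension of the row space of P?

2

Row reduce to echelon form.
R2 ← R2 − R1: [0, -6, 0, -4, 4]
R3 ← R3 − (2/3)·R1: [0, -7, 0, -14/3, 14/3]
R3 ← R3 − (7/6)·R2: [0, 0, 0, 0, 0]
Echelon form has 2 nonzero rows, so rank(P) = 2.
The row space has dimension equal to the rank: 2.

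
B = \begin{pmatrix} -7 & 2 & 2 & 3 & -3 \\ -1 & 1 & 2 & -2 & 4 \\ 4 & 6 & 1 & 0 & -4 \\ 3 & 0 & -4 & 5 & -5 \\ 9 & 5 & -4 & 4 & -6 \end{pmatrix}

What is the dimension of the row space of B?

Row reduce to echelon form.
R2 ← R2 − (1/7)·R1: [0, 5/7, 12/7, -17/7, 31/7]
R3 ← R3 + (4/7)·R1: [0, 50/7, 15/7, 12/7, -40/7]
R4 ← R4 + (3/7)·R1: [0, 6/7, -22/7, 44/7, -44/7]
R5 ← R5 + (9/7)·R1: [0, 53/7, -10/7, 55/7, -69/7]
R3 ← R3 − (10)·R2: [0, 0, -15, 26, -50]
R4 ← R4 − (6/5)·R2: [0, 0, -26/5, 46/5, -58/5]
R5 ← R5 − (53/5)·R2: [0, 0, -98/5, 168/5, -284/5]
R4 ← R4 − (26/75)·R3: [0, 0, 0, 14/75, 86/15]
R5 ← R5 − (98/75)·R3: [0, 0, 0, -28/75, 128/15]
R5 ← R5 + (2)·R4: [0, 0, 0, 0, 20]
Echelon form has 5 nonzero rows, so rank(B) = 5.
The row space has dimension equal to the rank: 5.

5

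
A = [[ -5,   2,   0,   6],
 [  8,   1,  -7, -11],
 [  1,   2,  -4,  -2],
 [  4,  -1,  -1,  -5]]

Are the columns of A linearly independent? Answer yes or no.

no

Row reduce A to echelon form.
R2 ← R2 + (8/5)·R1: [0, 21/5, -7, -7/5]
R3 ← R3 + (1/5)·R1: [0, 12/5, -4, -4/5]
R4 ← R4 + (4/5)·R1: [0, 3/5, -1, -1/5]
R3 ← R3 − (4/7)·R2: [0, 0, 0, 0]
R4 ← R4 − (1/7)·R2: [0, 0, 0, 0]
2 pivots among 4 columns.
Only 2 < 4 pivot columns, so the columns are linearly dependent.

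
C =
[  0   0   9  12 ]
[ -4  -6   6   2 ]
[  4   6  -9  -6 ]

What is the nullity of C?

Row reduce to echelon form.
Swap R1 ↔ R2
R3 ← R3 + R1: [0, 0, -3, -4]
R3 ← R3 + (1/3)·R2: [0, 0, 0, 0]
2 nonzero rows, so rank(C) = 2.
C has 4 columns; by rank–nullity, nullity = 4 − 2 = 2.

2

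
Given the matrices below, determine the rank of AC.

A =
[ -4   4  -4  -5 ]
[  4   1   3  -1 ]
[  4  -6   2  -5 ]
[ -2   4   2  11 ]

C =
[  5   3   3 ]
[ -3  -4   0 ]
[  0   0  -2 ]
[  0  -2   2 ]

First compute AC:
[[-32, -18, -14],
 [ 17,  10,   4],
 [ 38,  46,  -2],
 [-22, -44,  12]]
Now row reduce the product.
R2 ← R2 + (17/32)·R1: [0, 7/16, -55/16]
R3 ← R3 + (19/16)·R1: [0, 197/8, -149/8]
R4 ← R4 − (11/16)·R1: [0, -253/8, 173/8]
R3 ← R3 − (394/7)·R2: [0, 0, 1224/7]
R4 ← R4 + (506/7)·R2: [0, 0, -1588/7]
R4 ← R4 + (397/306)·R3: [0, 0, 0]
3 nonzero rows, so rank(AC) = 3.

3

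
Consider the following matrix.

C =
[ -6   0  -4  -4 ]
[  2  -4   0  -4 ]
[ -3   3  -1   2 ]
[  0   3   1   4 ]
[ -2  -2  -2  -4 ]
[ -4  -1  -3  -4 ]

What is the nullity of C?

Row reduce to echelon form.
R2 ← R2 + (1/3)·R1: [0, -4, -4/3, -16/3]
R3 ← R3 − (1/2)·R1: [0, 3, 1, 4]
R5 ← R5 − (1/3)·R1: [0, -2, -2/3, -8/3]
R6 ← R6 − (2/3)·R1: [0, -1, -1/3, -4/3]
R3 ← R3 + (3/4)·R2: [0, 0, 0, 0]
R4 ← R4 + (3/4)·R2: [0, 0, 0, 0]
R5 ← R5 − (1/2)·R2: [0, 0, 0, 0]
R6 ← R6 − (1/4)·R2: [0, 0, 0, 0]
2 nonzero rows, so rank(C) = 2.
C has 4 columns; by rank–nullity, nullity = 4 − 2 = 2.

2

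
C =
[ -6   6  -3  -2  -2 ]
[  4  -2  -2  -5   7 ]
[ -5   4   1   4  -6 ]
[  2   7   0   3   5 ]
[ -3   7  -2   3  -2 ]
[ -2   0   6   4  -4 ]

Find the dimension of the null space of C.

Row reduce to echelon form.
R2 ← R2 + (2/3)·R1: [0, 2, -4, -19/3, 17/3]
R3 ← R3 − (5/6)·R1: [0, -1, 7/2, 17/3, -13/3]
R4 ← R4 + (1/3)·R1: [0, 9, -1, 7/3, 13/3]
R5 ← R5 − (1/2)·R1: [0, 4, -1/2, 4, -1]
R6 ← R6 − (1/3)·R1: [0, -2, 7, 14/3, -10/3]
R3 ← R3 + (1/2)·R2: [0, 0, 3/2, 5/2, -3/2]
R4 ← R4 − (9/2)·R2: [0, 0, 17, 185/6, -127/6]
R5 ← R5 − (2)·R2: [0, 0, 15/2, 50/3, -37/3]
R6 ← R6 + R2: [0, 0, 3, -5/3, 7/3]
R4 ← R4 − (34/3)·R3: [0, 0, 0, 5/2, -25/6]
R5 ← R5 − (5)·R3: [0, 0, 0, 25/6, -29/6]
R6 ← R6 − (2)·R3: [0, 0, 0, -20/3, 16/3]
R5 ← R5 − (5/3)·R4: [0, 0, 0, 0, 19/9]
R6 ← R6 + (8/3)·R4: [0, 0, 0, 0, -52/9]
R6 ← R6 + (52/19)·R5: [0, 0, 0, 0, 0]
5 nonzero rows, so rank(C) = 5.
C has 5 columns; by rank–nullity, nullity = 5 − 5 = 0.

0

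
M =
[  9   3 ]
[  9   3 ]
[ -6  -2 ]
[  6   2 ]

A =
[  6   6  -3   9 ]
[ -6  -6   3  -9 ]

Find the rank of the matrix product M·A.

First compute MA:
[[ 36,  36, -18,  54],
 [ 36,  36, -18,  54],
 [-24, -24,  12, -36],
 [ 24,  24, -12,  36]]
Now row reduce the product.
R2 ← R2 − R1: [0, 0, 0, 0]
R3 ← R3 + (2/3)·R1: [0, 0, 0, 0]
R4 ← R4 − (2/3)·R1: [0, 0, 0, 0]
1 nonzero row, so rank(MA) = 1.

1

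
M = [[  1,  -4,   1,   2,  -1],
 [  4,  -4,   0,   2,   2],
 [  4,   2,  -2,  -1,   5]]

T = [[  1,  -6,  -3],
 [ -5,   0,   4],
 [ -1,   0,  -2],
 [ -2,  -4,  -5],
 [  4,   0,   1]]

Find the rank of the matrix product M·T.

First compute MT:
[[ 12, -14, -32],
 [ 28, -32, -36],
 [ 18, -20,  10]]
Now row reduce the product.
R2 ← R2 − (7/3)·R1: [0, 2/3, 116/3]
R3 ← R3 − (3/2)·R1: [0, 1, 58]
R3 ← R3 − (3/2)·R2: [0, 0, 0]
2 nonzero rows, so rank(MT) = 2.

2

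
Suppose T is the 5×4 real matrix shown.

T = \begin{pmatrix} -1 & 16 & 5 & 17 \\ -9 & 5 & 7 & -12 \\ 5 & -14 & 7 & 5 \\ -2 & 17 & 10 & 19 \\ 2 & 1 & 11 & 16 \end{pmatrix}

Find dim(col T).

4

Row reduce to echelon form.
R2 ← R2 − (9)·R1: [0, -139, -38, -165]
R3 ← R3 + (5)·R1: [0, 66, 32, 90]
R4 ← R4 − (2)·R1: [0, -15, 0, -15]
R5 ← R5 + (2)·R1: [0, 33, 21, 50]
R3 ← R3 + (66/139)·R2: [0, 0, 1940/139, 1620/139]
R4 ← R4 − (15/139)·R2: [0, 0, 570/139, 390/139]
R5 ← R5 + (33/139)·R2: [0, 0, 1665/139, 1505/139]
R4 ← R4 − (57/194)·R3: [0, 0, 0, -60/97]
R5 ← R5 − (333/388)·R3: [0, 0, 0, 80/97]
R5 ← R5 + (4/3)·R4: [0, 0, 0, 0]
Echelon form has 4 nonzero rows, so rank(T) = 4.
The column space has dimension equal to the rank: 4.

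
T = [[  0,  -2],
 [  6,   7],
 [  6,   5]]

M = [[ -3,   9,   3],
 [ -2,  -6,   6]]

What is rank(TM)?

First compute TM:
[[  4,  12, -12],
 [-32,  12,  60],
 [-28,  24,  48]]
Now row reduce the product.
R2 ← R2 + (8)·R1: [0, 108, -36]
R3 ← R3 + (7)·R1: [0, 108, -36]
R3 ← R3 − R2: [0, 0, 0]
2 nonzero rows, so rank(TM) = 2.

2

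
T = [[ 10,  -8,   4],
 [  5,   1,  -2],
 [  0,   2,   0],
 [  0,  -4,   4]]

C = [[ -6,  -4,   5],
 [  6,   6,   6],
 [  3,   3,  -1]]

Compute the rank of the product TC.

First compute TC:
[[-96, -76,  -2],
 [-30, -20,  33],
 [ 12,  12,  12],
 [-12, -12, -28]]
Now row reduce the product.
R2 ← R2 − (5/16)·R1: [0, 15/4, 269/8]
R3 ← R3 + (1/8)·R1: [0, 5/2, 47/4]
R4 ← R4 − (1/8)·R1: [0, -5/2, -111/4]
R3 ← R3 − (2/3)·R2: [0, 0, -32/3]
R4 ← R4 + (2/3)·R2: [0, 0, -16/3]
R4 ← R4 − (1/2)·R3: [0, 0, 0]
3 nonzero rows, so rank(TC) = 3.

3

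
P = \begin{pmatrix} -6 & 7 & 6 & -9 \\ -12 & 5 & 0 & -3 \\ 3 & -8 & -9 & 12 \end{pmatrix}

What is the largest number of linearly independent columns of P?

2

Row reduce to echelon form.
R2 ← R2 − (2)·R1: [0, -9, -12, 15]
R3 ← R3 + (1/2)·R1: [0, -9/2, -6, 15/2]
R3 ← R3 − (1/2)·R2: [0, 0, 0, 0]
Echelon form has 2 nonzero rows, so rank(P) = 2.
The rank gives the maximum number of linearly independent columns: 2.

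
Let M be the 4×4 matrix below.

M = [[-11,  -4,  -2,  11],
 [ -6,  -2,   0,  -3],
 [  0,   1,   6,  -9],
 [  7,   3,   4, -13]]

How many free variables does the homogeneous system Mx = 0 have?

Row reduce to echelon form.
R2 ← R2 − (6/11)·R1: [0, 2/11, 12/11, -9]
R4 ← R4 + (7/11)·R1: [0, 5/11, 30/11, -6]
R3 ← R3 − (11/2)·R2: [0, 0, 0, 81/2]
R4 ← R4 − (5/2)·R2: [0, 0, 0, 33/2]
R4 ← R4 − (11/27)·R3: [0, 0, 0, 0]
3 nonzero rows, so rank(M) = 3.
M has 4 columns; by rank–nullity, nullity = 4 − 3 = 1.

1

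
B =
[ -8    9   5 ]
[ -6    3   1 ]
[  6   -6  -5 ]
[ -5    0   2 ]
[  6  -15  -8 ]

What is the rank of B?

Row reduce to echelon form.
R2 ← R2 − (3/4)·R1: [0, -15/4, -11/4]
R3 ← R3 + (3/4)·R1: [0, 3/4, -5/4]
R4 ← R4 − (5/8)·R1: [0, -45/8, -9/8]
R5 ← R5 + (3/4)·R1: [0, -33/4, -17/4]
R3 ← R3 + (1/5)·R2: [0, 0, -9/5]
R4 ← R4 − (3/2)·R2: [0, 0, 3]
R5 ← R5 − (11/5)·R2: [0, 0, 9/5]
R4 ← R4 + (5/3)·R3: [0, 0, 0]
R5 ← R5 + R3: [0, 0, 0]
Echelon form has 3 nonzero rows, so rank(B) = 3.

3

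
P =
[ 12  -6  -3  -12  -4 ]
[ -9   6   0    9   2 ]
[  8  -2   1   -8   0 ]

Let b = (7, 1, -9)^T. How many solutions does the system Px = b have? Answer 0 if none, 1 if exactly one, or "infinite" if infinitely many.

infinite

Row reduce the augmented matrix [P | b].
R2 ← R2 + (3/4)·R1: [0, 3/2, -9/4, 0, -1, 25/4]
R3 ← R3 − (2/3)·R1: [0, 2, 3, 0, 8/3, -41/3]
R3 ← R3 − (4/3)·R2: [0, 0, 6, 0, 4, -22]
The echelon form has 3 nonzero rows, and every pivot lies in the first 5 columns, so rank(P) = rank([P|b]) = 3.
The system is consistent.
rank = 3 < 5 unknowns, so there are infinitely many solutions.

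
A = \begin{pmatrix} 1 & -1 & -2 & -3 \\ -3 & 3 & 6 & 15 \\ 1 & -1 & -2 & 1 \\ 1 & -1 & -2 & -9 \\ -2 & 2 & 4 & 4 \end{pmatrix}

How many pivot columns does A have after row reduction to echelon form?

2

Row reduce to echelon form.
R2 ← R2 + (3)·R1: [0, 0, 0, 6]
R3 ← R3 − R1: [0, 0, 0, 4]
R4 ← R4 − R1: [0, 0, 0, -6]
R5 ← R5 + (2)·R1: [0, 0, 0, -2]
R3 ← R3 − (2/3)·R2: [0, 0, 0, 0]
R4 ← R4 + R2: [0, 0, 0, 0]
R5 ← R5 + (1/3)·R2: [0, 0, 0, 0]
Echelon form has 2 nonzero rows, so rank(A) = 2.
Each nonzero row contributes one pivot column: 2 pivot columns.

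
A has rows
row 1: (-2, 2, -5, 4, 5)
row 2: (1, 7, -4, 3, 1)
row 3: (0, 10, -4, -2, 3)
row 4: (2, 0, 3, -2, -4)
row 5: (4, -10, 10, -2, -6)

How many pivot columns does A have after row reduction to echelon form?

Row reduce to echelon form.
R2 ← R2 + (1/2)·R1: [0, 8, -13/2, 5, 7/2]
R4 ← R4 + R1: [0, 2, -2, 2, 1]
R5 ← R5 + (2)·R1: [0, -6, 0, 6, 4]
R3 ← R3 − (5/4)·R2: [0, 0, 33/8, -33/4, -11/8]
R4 ← R4 − (1/4)·R2: [0, 0, -3/8, 3/4, 1/8]
R5 ← R5 + (3/4)·R2: [0, 0, -39/8, 39/4, 53/8]
R4 ← R4 + (1/11)·R3: [0, 0, 0, 0, 0]
R5 ← R5 + (13/11)·R3: [0, 0, 0, 0, 5]
Swap R4 ↔ R5
Echelon form has 4 nonzero rows, so rank(A) = 4.
Each nonzero row contributes one pivot column: 4 pivot columns.

4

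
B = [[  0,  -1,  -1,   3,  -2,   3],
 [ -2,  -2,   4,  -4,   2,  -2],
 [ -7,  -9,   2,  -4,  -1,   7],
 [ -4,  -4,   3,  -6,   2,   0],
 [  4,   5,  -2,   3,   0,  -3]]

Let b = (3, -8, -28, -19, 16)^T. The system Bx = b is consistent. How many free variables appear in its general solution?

3

Row reduce the augmented matrix [B | b].
Swap R1 ↔ R2
R3 ← R3 − (7/2)·R1: [0, -2, -12, 10, -8, 14, 0]
R4 ← R4 − (2)·R1: [0, 0, -5, 2, -2, 4, -3]
R5 ← R5 + (2)·R1: [0, 1, 6, -5, 4, -7, 0]
R3 ← R3 − (2)·R2: [0, 0, -10, 4, -4, 8, -6]
R5 ← R5 + R2: [0, 0, 5, -2, 2, -4, 3]
R4 ← R4 − (1/2)·R3: [0, 0, 0, 0, 0, 0, 0]
R5 ← R5 + (1/2)·R3: [0, 0, 0, 0, 0, 0, 0]
The echelon form has 3 nonzero rows, and every pivot lies in the first 6 columns, so rank(B) = rank([B|b]) = 3.
The system is consistent.
Free variables = (unknowns) − (rank) = 6 − 3 = 3.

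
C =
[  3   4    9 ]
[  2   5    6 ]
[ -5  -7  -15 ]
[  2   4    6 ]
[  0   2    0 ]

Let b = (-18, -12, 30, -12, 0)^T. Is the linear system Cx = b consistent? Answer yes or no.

yes

Row reduce the augmented matrix [C | b].
R2 ← R2 − (2/3)·R1: [0, 7/3, 0, 0]
R3 ← R3 + (5/3)·R1: [0, -1/3, 0, 0]
R4 ← R4 − (2/3)·R1: [0, 4/3, 0, 0]
R3 ← R3 + (1/7)·R2: [0, 0, 0, 0]
R4 ← R4 − (4/7)·R2: [0, 0, 0, 0]
R5 ← R5 − (6/7)·R2: [0, 0, 0, 0]
The echelon form has 2 nonzero rows, and every pivot lies in the first 3 columns, so rank(C) = rank([C|b]) = 2.
The system is consistent.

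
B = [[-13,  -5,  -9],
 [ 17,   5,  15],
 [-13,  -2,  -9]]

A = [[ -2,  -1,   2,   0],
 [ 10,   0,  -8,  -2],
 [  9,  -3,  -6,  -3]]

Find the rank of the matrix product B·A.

First compute BA:
[[-105,  40,  68,  37],
 [151, -62, -96, -55],
 [-75,  40,  44,  31]]
Now row reduce the product.
R2 ← R2 + (151/105)·R1: [0, -94/21, 188/105, -188/105]
R3 ← R3 − (5/7)·R1: [0, 80/7, -32/7, 32/7]
R3 ← R3 + (120/47)·R2: [0, 0, 0, 0]
2 nonzero rows, so rank(BA) = 2.

2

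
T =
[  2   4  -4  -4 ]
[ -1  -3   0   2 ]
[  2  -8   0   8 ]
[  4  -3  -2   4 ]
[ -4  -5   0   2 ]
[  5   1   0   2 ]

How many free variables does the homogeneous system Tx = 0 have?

1

Row reduce to echelon form.
R2 ← R2 + (1/2)·R1: [0, -1, -2, 0]
R3 ← R3 − R1: [0, -12, 4, 12]
R4 ← R4 − (2)·R1: [0, -11, 6, 12]
R5 ← R5 + (2)·R1: [0, 3, -8, -6]
R6 ← R6 − (5/2)·R1: [0, -9, 10, 12]
R3 ← R3 − (12)·R2: [0, 0, 28, 12]
R4 ← R4 − (11)·R2: [0, 0, 28, 12]
R5 ← R5 + (3)·R2: [0, 0, -14, -6]
R6 ← R6 − (9)·R2: [0, 0, 28, 12]
R4 ← R4 − R3: [0, 0, 0, 0]
R5 ← R5 + (1/2)·R3: [0, 0, 0, 0]
R6 ← R6 − R3: [0, 0, 0, 0]
3 nonzero rows, so rank(T) = 3.
T has 4 columns; by rank–nullity, nullity = 4 − 3 = 1.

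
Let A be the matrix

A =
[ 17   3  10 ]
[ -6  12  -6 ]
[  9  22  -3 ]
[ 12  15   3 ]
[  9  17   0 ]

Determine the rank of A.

Row reduce to echelon form.
R2 ← R2 + (6/17)·R1: [0, 222/17, -42/17]
R3 ← R3 − (9/17)·R1: [0, 347/17, -141/17]
R4 ← R4 − (12/17)·R1: [0, 219/17, -69/17]
R5 ← R5 − (9/17)·R1: [0, 262/17, -90/17]
R3 ← R3 − (347/222)·R2: [0, 0, -164/37]
R4 ← R4 − (73/74)·R2: [0, 0, -60/37]
R5 ← R5 − (131/111)·R2: [0, 0, -88/37]
R4 ← R4 − (15/41)·R3: [0, 0, 0]
R5 ← R5 − (22/41)·R3: [0, 0, 0]
Echelon form has 3 nonzero rows, so rank(A) = 3.

3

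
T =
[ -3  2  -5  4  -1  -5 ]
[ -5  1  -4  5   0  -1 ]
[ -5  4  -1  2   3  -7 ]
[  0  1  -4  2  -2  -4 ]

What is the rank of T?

Row reduce to echelon form.
R2 ← R2 − (5/3)·R1: [0, -7/3, 13/3, -5/3, 5/3, 22/3]
R3 ← R3 − (5/3)·R1: [0, 2/3, 22/3, -14/3, 14/3, 4/3]
R3 ← R3 + (2/7)·R2: [0, 0, 60/7, -36/7, 36/7, 24/7]
R4 ← R4 + (3/7)·R2: [0, 0, -15/7, 9/7, -9/7, -6/7]
R4 ← R4 + (1/4)·R3: [0, 0, 0, 0, 0, 0]
Echelon form has 3 nonzero rows, so rank(T) = 3.

3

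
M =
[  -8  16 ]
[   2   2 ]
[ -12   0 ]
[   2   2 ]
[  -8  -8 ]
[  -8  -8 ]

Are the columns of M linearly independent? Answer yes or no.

Row reduce M to echelon form.
R2 ← R2 + (1/4)·R1: [0, 6]
R3 ← R3 − (3/2)·R1: [0, -24]
R4 ← R4 + (1/4)·R1: [0, 6]
R5 ← R5 − R1: [0, -24]
R6 ← R6 − R1: [0, -24]
R3 ← R3 + (4)·R2: [0, 0]
R4 ← R4 − R2: [0, 0]
R5 ← R5 + (4)·R2: [0, 0]
R6 ← R6 + (4)·R2: [0, 0]
2 pivots among 2 columns.
Every column is a pivot column, so the columns are linearly independent.

yes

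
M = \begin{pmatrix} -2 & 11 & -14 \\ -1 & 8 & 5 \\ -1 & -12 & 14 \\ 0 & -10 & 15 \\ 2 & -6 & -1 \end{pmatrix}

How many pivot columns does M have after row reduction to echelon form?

Row reduce to echelon form.
R2 ← R2 − (1/2)·R1: [0, 5/2, 12]
R3 ← R3 − (1/2)·R1: [0, -35/2, 21]
R5 ← R5 + R1: [0, 5, -15]
R3 ← R3 + (7)·R2: [0, 0, 105]
R4 ← R4 + (4)·R2: [0, 0, 63]
R5 ← R5 − (2)·R2: [0, 0, -39]
R4 ← R4 − (3/5)·R3: [0, 0, 0]
R5 ← R5 + (13/35)·R3: [0, 0, 0]
Echelon form has 3 nonzero rows, so rank(M) = 3.
Each nonzero row contributes one pivot column: 3 pivot columns.

3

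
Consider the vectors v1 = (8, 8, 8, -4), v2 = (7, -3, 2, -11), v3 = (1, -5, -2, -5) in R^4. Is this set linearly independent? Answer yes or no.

Form the matrix with these vectors as rows and row reduce.
R2 ← R2 − (7/8)·R1: [0, -10, -5, -15/2]
R3 ← R3 − (1/8)·R1: [0, -6, -3, -9/2]
R3 ← R3 − (3/5)·R2: [0, 0, 0, 0]
2 nonzero rows, so the 3 vectors span a space of dimension 2.
Since 2 < 3, the vectors are linearly dependent.

no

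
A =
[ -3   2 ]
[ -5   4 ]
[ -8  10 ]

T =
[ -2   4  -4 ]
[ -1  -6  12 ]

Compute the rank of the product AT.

First compute AT:
[[  4, -24,  36],
 [  6, -44,  68],
 [  6, -92, 152]]
Now row reduce the product.
R2 ← R2 − (3/2)·R1: [0, -8, 14]
R3 ← R3 − (3/2)·R1: [0, -56, 98]
R3 ← R3 − (7)·R2: [0, 0, 0]
2 nonzero rows, so rank(AT) = 2.

2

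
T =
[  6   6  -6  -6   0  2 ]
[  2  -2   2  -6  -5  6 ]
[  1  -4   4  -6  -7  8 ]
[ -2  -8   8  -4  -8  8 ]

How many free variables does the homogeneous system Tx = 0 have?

Row reduce to echelon form.
R2 ← R2 − (1/3)·R1: [0, -4, 4, -4, -5, 16/3]
R3 ← R3 − (1/6)·R1: [0, -5, 5, -5, -7, 23/3]
R4 ← R4 + (1/3)·R1: [0, -6, 6, -6, -8, 26/3]
R3 ← R3 − (5/4)·R2: [0, 0, 0, 0, -3/4, 1]
R4 ← R4 − (3/2)·R2: [0, 0, 0, 0, -1/2, 2/3]
R4 ← R4 − (2/3)·R3: [0, 0, 0, 0, 0, 0]
3 nonzero rows, so rank(T) = 3.
T has 6 columns; by rank–nullity, nullity = 6 − 3 = 3.

3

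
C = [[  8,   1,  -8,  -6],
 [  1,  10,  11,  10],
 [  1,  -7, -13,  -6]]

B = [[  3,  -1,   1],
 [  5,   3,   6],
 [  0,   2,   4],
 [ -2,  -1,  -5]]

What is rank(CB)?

3

First compute CB:
[[ 41, -15,  12],
 [ 33,  41,  55],
 [-20, -42, -63]]
Now row reduce the product.
R2 ← R2 − (33/41)·R1: [0, 2176/41, 1859/41]
R3 ← R3 + (20/41)·R1: [0, -2022/41, -2343/41]
R3 ← R3 + (1011/1088)·R2: [0, 0, -16335/1088]
3 nonzero rows, so rank(CB) = 3.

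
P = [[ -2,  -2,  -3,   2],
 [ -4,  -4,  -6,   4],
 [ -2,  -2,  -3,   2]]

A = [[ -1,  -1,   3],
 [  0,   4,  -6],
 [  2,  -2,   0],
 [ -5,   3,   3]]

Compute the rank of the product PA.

First compute PA:
[[-14,   6,  12],
 [-28,  12,  24],
 [-14,   6,  12]]
Now row reduce the product.
R2 ← R2 − (2)·R1: [0, 0, 0]
R3 ← R3 − R1: [0, 0, 0]
1 nonzero row, so rank(PA) = 1.

1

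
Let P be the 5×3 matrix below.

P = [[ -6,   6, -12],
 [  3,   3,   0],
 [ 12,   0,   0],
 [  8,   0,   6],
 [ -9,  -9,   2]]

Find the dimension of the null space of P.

0

Row reduce to echelon form.
R2 ← R2 + (1/2)·R1: [0, 6, -6]
R3 ← R3 + (2)·R1: [0, 12, -24]
R4 ← R4 + (4/3)·R1: [0, 8, -10]
R5 ← R5 − (3/2)·R1: [0, -18, 20]
R3 ← R3 − (2)·R2: [0, 0, -12]
R4 ← R4 − (4/3)·R2: [0, 0, -2]
R5 ← R5 + (3)·R2: [0, 0, 2]
R4 ← R4 − (1/6)·R3: [0, 0, 0]
R5 ← R5 + (1/6)·R3: [0, 0, 0]
3 nonzero rows, so rank(P) = 3.
P has 3 columns; by rank–nullity, nullity = 3 − 3 = 0.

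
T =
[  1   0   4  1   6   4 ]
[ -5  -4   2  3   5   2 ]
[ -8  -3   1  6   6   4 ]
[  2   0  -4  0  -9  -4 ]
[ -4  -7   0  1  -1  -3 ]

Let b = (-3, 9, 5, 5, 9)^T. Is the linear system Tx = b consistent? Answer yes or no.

no

Row reduce the augmented matrix [T | b].
R2 ← R2 + (5)·R1: [0, -4, 22, 8, 35, 22, -6]
R3 ← R3 + (8)·R1: [0, -3, 33, 14, 54, 36, -19]
R4 ← R4 − (2)·R1: [0, 0, -12, -2, -21, -12, 11]
R5 ← R5 + (4)·R1: [0, -7, 16, 5, 23, 13, -3]
R3 ← R3 − (3/4)·R2: [0, 0, 33/2, 8, 111/4, 39/2, -29/2]
R5 ← R5 − (7/4)·R2: [0, 0, -45/2, -9, -153/4, -51/2, 15/2]
R4 ← R4 + (8/11)·R3: [0, 0, 0, 42/11, -9/11, 24/11, 5/11]
R5 ← R5 + (15/11)·R3: [0, 0, 0, 21/11, -9/22, 12/11, -135/11]
R5 ← R5 − (1/2)·R4: [0, 0, 0, 0, 0, 0, -25/2]
The echelon form has 5 nonzero rows; the last pivot sits in the augmented column, so rank(T) = 4 but rank([T|b]) = 5.
Since the ranks differ, the system is inconsistent.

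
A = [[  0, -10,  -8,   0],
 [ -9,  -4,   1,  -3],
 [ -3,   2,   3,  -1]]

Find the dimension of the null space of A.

Row reduce to echelon form.
Swap R1 ↔ R2
R3 ← R3 − (1/3)·R1: [0, 10/3, 8/3, 0]
R3 ← R3 + (1/3)·R2: [0, 0, 0, 0]
2 nonzero rows, so rank(A) = 2.
A has 4 columns; by rank–nullity, nullity = 4 − 2 = 2.

2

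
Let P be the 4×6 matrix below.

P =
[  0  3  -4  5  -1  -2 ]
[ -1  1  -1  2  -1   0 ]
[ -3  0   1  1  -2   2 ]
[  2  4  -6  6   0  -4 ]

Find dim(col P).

Row reduce to echelon form.
Swap R1 ↔ R2
R3 ← R3 − (3)·R1: [0, -3, 4, -5, 1, 2]
R4 ← R4 + (2)·R1: [0, 6, -8, 10, -2, -4]
R3 ← R3 + R2: [0, 0, 0, 0, 0, 0]
R4 ← R4 − (2)·R2: [0, 0, 0, 0, 0, 0]
Echelon form has 2 nonzero rows, so rank(P) = 2.
The column space has dimension equal to the rank: 2.

2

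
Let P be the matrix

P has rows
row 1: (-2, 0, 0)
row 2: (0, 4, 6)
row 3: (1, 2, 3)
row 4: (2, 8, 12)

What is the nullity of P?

Row reduce to echelon form.
R3 ← R3 + (1/2)·R1: [0, 2, 3]
R4 ← R4 + R1: [0, 8, 12]
R3 ← R3 − (1/2)·R2: [0, 0, 0]
R4 ← R4 − (2)·R2: [0, 0, 0]
2 nonzero rows, so rank(P) = 2.
P has 3 columns; by rank–nullity, nullity = 3 − 2 = 1.

1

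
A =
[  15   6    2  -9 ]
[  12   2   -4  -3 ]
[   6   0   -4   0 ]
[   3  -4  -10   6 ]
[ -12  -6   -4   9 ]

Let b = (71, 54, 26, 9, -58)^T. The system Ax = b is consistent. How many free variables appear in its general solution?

2

Row reduce the augmented matrix [A | b].
R2 ← R2 − (4/5)·R1: [0, -14/5, -28/5, 21/5, -14/5]
R3 ← R3 − (2/5)·R1: [0, -12/5, -24/5, 18/5, -12/5]
R4 ← R4 − (1/5)·R1: [0, -26/5, -52/5, 39/5, -26/5]
R5 ← R5 + (4/5)·R1: [0, -6/5, -12/5, 9/5, -6/5]
R3 ← R3 − (6/7)·R2: [0, 0, 0, 0, 0]
R4 ← R4 − (13/7)·R2: [0, 0, 0, 0, 0]
R5 ← R5 − (3/7)·R2: [0, 0, 0, 0, 0]
The echelon form has 2 nonzero rows, and every pivot lies in the first 4 columns, so rank(A) = rank([A|b]) = 2.
The system is consistent.
Free variables = (unknowns) − (rank) = 4 − 2 = 2.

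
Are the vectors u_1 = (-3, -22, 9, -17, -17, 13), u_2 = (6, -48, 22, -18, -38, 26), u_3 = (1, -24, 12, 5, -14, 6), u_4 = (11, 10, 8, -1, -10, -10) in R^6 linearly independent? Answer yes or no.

Form the matrix with these vectors as rows and row reduce.
R2 ← R2 + (2)·R1: [0, -92, 40, -52, -72, 52]
R3 ← R3 + (1/3)·R1: [0, -94/3, 15, -2/3, -59/3, 31/3]
R4 ← R4 + (11/3)·R1: [0, -212/3, 41, -190/3, -217/3, 113/3]
R3 ← R3 − (47/138)·R2: [0, 0, 95/69, 392/23, 335/69, -509/69]
R4 ← R4 − (53/69)·R2: [0, 0, 709/69, -538/23, -1175/69, -157/69]
R4 ← R4 − (709/95)·R3: [0, 0, 0, -14306/95, -1012/19, 5014/95]
4 nonzero rows, so the 4 vectors span a space of dimension 4.
Since 4 = 4, the vectors are linearly independent.

yes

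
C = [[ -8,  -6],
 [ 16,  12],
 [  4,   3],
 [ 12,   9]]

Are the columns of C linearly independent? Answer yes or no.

Row reduce C to echelon form.
R2 ← R2 + (2)·R1: [0, 0]
R3 ← R3 + (1/2)·R1: [0, 0]
R4 ← R4 + (3/2)·R1: [0, 0]
1 pivot among 2 columns.
Only 1 < 2 pivot columns, so the columns are linearly dependent.

no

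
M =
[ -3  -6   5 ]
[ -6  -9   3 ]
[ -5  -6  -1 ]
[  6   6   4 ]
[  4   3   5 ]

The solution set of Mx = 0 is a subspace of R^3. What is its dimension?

Row reduce to echelon form.
R2 ← R2 − (2)·R1: [0, 3, -7]
R3 ← R3 − (5/3)·R1: [0, 4, -28/3]
R4 ← R4 + (2)·R1: [0, -6, 14]
R5 ← R5 + (4/3)·R1: [0, -5, 35/3]
R3 ← R3 − (4/3)·R2: [0, 0, 0]
R4 ← R4 + (2)·R2: [0, 0, 0]
R5 ← R5 + (5/3)·R2: [0, 0, 0]
2 nonzero rows, so rank(M) = 2.
M has 3 columns; by rank–nullity, nullity = 3 − 2 = 1.

1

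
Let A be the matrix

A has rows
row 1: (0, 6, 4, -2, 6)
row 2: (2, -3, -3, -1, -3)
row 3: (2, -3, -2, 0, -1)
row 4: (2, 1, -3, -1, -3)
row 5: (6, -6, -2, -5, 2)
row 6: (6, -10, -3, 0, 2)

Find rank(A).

4

Row reduce to echelon form.
Swap R1 ↔ R2
R3 ← R3 − R1: [0, 0, 1, 1, 2]
R4 ← R4 − R1: [0, 4, 0, 0, 0]
R5 ← R5 − (3)·R1: [0, 3, 7, -2, 11]
R6 ← R6 − (3)·R1: [0, -1, 6, 3, 11]
R4 ← R4 − (2/3)·R2: [0, 0, -8/3, 4/3, -4]
R5 ← R5 − (1/2)·R2: [0, 0, 5, -1, 8]
R6 ← R6 + (1/6)·R2: [0, 0, 20/3, 8/3, 12]
R4 ← R4 + (8/3)·R3: [0, 0, 0, 4, 4/3]
R5 ← R5 − (5)·R3: [0, 0, 0, -6, -2]
R6 ← R6 − (20/3)·R3: [0, 0, 0, -4, -4/3]
R5 ← R5 + (3/2)·R4: [0, 0, 0, 0, 0]
R6 ← R6 + R4: [0, 0, 0, 0, 0]
Echelon form has 4 nonzero rows, so rank(A) = 4.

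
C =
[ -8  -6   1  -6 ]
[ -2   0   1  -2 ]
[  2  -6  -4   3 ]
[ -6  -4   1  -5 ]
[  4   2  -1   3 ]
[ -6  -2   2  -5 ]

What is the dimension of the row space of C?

Row reduce to echelon form.
R2 ← R2 − (1/4)·R1: [0, 3/2, 3/4, -1/2]
R3 ← R3 + (1/4)·R1: [0, -15/2, -15/4, 3/2]
R4 ← R4 − (3/4)·R1: [0, 1/2, 1/4, -1/2]
R5 ← R5 + (1/2)·R1: [0, -1, -1/2, 0]
R6 ← R6 − (3/4)·R1: [0, 5/2, 5/4, -1/2]
R3 ← R3 + (5)·R2: [0, 0, 0, -1]
R4 ← R4 − (1/3)·R2: [0, 0, 0, -1/3]
R5 ← R5 + (2/3)·R2: [0, 0, 0, -1/3]
R6 ← R6 − (5/3)·R2: [0, 0, 0, 1/3]
R4 ← R4 − (1/3)·R3: [0, 0, 0, 0]
R5 ← R5 − (1/3)·R3: [0, 0, 0, 0]
R6 ← R6 + (1/3)·R3: [0, 0, 0, 0]
Echelon form has 3 nonzero rows, so rank(C) = 3.
The row space has dimension equal to the rank: 3.

3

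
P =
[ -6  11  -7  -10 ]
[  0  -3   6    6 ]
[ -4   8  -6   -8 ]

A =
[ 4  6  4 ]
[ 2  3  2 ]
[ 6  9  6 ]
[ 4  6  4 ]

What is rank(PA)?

First compute PA:
[[-84, -126, -84],
 [ 54,  81,  54],
 [-68, -102, -68]]
Now row reduce the product.
R2 ← R2 + (9/14)·R1: [0, 0, 0]
R3 ← R3 − (17/21)·R1: [0, 0, 0]
1 nonzero row, so rank(PA) = 1.

1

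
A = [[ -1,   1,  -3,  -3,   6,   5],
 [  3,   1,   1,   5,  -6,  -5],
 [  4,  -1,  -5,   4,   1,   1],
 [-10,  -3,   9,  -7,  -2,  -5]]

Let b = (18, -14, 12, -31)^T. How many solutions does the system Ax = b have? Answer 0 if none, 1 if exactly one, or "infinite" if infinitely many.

infinite

Row reduce the augmented matrix [A | b].
R2 ← R2 + (3)·R1: [0, 4, -8, -4, 12, 10, 40]
R3 ← R3 + (4)·R1: [0, 3, -17, -8, 25, 21, 84]
R4 ← R4 − (10)·R1: [0, -13, 39, 23, -62, -55, -211]
R3 ← R3 − (3/4)·R2: [0, 0, -11, -5, 16, 27/2, 54]
R4 ← R4 + (13/4)·R2: [0, 0, 13, 10, -23, -45/2, -81]
R4 ← R4 + (13/11)·R3: [0, 0, 0, 45/11, -45/11, -72/11, -189/11]
The echelon form has 4 nonzero rows, and every pivot lies in the first 6 columns, so rank(A) = rank([A|b]) = 4.
The system is consistent.
rank = 4 < 6 unknowns, so there are infinitely many solutions.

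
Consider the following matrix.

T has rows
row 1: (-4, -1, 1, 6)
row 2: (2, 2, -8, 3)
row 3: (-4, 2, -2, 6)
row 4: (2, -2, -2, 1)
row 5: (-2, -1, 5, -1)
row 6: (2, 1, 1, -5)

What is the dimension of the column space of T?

3

Row reduce to echelon form.
R2 ← R2 + (1/2)·R1: [0, 3/2, -15/2, 6]
R3 ← R3 − R1: [0, 3, -3, 0]
R4 ← R4 + (1/2)·R1: [0, -5/2, -3/2, 4]
R5 ← R5 − (1/2)·R1: [0, -1/2, 9/2, -4]
R6 ← R6 + (1/2)·R1: [0, 1/2, 3/2, -2]
R3 ← R3 − (2)·R2: [0, 0, 12, -12]
R4 ← R4 + (5/3)·R2: [0, 0, -14, 14]
R5 ← R5 + (1/3)·R2: [0, 0, 2, -2]
R6 ← R6 − (1/3)·R2: [0, 0, 4, -4]
R4 ← R4 + (7/6)·R3: [0, 0, 0, 0]
R5 ← R5 − (1/6)·R3: [0, 0, 0, 0]
R6 ← R6 − (1/3)·R3: [0, 0, 0, 0]
Echelon form has 3 nonzero rows, so rank(T) = 3.
The column space has dimension equal to the rank: 3.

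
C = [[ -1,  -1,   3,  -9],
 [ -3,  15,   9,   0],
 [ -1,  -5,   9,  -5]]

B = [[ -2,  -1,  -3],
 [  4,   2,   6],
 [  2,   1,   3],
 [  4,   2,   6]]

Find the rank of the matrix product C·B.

First compute CB:
[[-32, -16, -48],
 [ 84,  42, 126],
 [-20, -10, -30]]
Now row reduce the product.
R2 ← R2 + (21/8)·R1: [0, 0, 0]
R3 ← R3 − (5/8)·R1: [0, 0, 0]
1 nonzero row, so rank(CB) = 1.

1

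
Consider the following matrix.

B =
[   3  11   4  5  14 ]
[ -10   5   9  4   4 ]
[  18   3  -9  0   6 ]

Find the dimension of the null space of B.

2

Row reduce to echelon form.
R2 ← R2 + (10/3)·R1: [0, 125/3, 67/3, 62/3, 152/3]
R3 ← R3 − (6)·R1: [0, -63, -33, -30, -78]
R3 ← R3 + (189/125)·R2: [0, 0, 96/125, 156/125, -174/125]
3 nonzero rows, so rank(B) = 3.
B has 5 columns; by rank–nullity, nullity = 5 − 3 = 2.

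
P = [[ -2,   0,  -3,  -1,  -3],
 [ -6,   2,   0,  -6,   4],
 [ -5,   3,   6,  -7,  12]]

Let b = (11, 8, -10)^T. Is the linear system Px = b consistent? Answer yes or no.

Row reduce the augmented matrix [P | b].
R2 ← R2 − (3)·R1: [0, 2, 9, -3, 13, -25]
R3 ← R3 − (5/2)·R1: [0, 3, 27/2, -9/2, 39/2, -75/2]
R3 ← R3 − (3/2)·R2: [0, 0, 0, 0, 0, 0]
The echelon form has 2 nonzero rows, and every pivot lies in the first 5 columns, so rank(P) = rank([P|b]) = 2.
The system is consistent.

yes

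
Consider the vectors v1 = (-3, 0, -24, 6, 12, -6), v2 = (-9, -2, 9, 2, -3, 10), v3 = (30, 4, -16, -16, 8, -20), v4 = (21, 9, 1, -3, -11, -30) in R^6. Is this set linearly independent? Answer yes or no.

Form the matrix with these vectors as rows and row reduce.
R2 ← R2 − (3)·R1: [0, -2, 81, -16, -39, 28]
R3 ← R3 + (10)·R1: [0, 4, -256, 44, 128, -80]
R4 ← R4 + (7)·R1: [0, 9, -167, 39, 73, -72]
R3 ← R3 + (2)·R2: [0, 0, -94, 12, 50, -24]
R4 ← R4 + (9/2)·R2: [0, 0, 395/2, -33, -205/2, 54]
R4 ← R4 + (395/188)·R3: [0, 0, 0, -366/47, 120/47, 168/47]
4 nonzero rows, so the 4 vectors span a space of dimension 4.
Since 4 = 4, the vectors are linearly independent.

yes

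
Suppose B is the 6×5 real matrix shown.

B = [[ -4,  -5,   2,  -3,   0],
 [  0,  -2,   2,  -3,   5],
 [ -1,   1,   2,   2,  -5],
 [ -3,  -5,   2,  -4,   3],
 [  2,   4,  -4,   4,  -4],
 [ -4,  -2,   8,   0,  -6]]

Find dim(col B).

Row reduce to echelon form.
R3 ← R3 − (1/4)·R1: [0, 9/4, 3/2, 11/4, -5]
R4 ← R4 − (3/4)·R1: [0, -5/4, 1/2, -7/4, 3]
R5 ← R5 + (1/2)·R1: [0, 3/2, -3, 5/2, -4]
R6 ← R6 − R1: [0, 3, 6, 3, -6]
R3 ← R3 + (9/8)·R2: [0, 0, 15/4, -5/8, 5/8]
R4 ← R4 − (5/8)·R2: [0, 0, -3/4, 1/8, -1/8]
R5 ← R5 + (3/4)·R2: [0, 0, -3/2, 1/4, -1/4]
R6 ← R6 + (3/2)·R2: [0, 0, 9, -3/2, 3/2]
R4 ← R4 + (1/5)·R3: [0, 0, 0, 0, 0]
R5 ← R5 + (2/5)·R3: [0, 0, 0, 0, 0]
R6 ← R6 − (12/5)·R3: [0, 0, 0, 0, 0]
Echelon form has 3 nonzero rows, so rank(B) = 3.
The column space has dimension equal to the rank: 3.

3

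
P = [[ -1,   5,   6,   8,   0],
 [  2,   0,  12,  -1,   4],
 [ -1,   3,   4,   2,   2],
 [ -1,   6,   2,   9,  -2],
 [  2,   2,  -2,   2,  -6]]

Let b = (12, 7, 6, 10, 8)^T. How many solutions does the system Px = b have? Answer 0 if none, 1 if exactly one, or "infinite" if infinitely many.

1

Row reduce the augmented matrix [P | b].
R2 ← R2 + (2)·R1: [0, 10, 24, 15, 4, 31]
R3 ← R3 − R1: [0, -2, -2, -6, 2, -6]
R4 ← R4 − R1: [0, 1, -4, 1, -2, -2]
R5 ← R5 + (2)·R1: [0, 12, 10, 18, -6, 32]
R3 ← R3 + (1/5)·R2: [0, 0, 14/5, -3, 14/5, 1/5]
R4 ← R4 − (1/10)·R2: [0, 0, -32/5, -1/2, -12/5, -51/10]
R5 ← R5 − (6/5)·R2: [0, 0, -94/5, 0, -54/5, -26/5]
R4 ← R4 + (16/7)·R3: [0, 0, 0, -103/14, 4, -65/14]
R5 ← R5 + (47/7)·R3: [0, 0, 0, -141/7, 8, -27/7]
R5 ← R5 − (282/103)·R4: [0, 0, 0, 0, -304/103, 912/103]
The echelon form has 5 nonzero rows, and every pivot lies in the first 5 columns, so rank(P) = rank([P|b]) = 5.
The system is consistent.
rank = 5 = number of unknowns, so the solution is unique.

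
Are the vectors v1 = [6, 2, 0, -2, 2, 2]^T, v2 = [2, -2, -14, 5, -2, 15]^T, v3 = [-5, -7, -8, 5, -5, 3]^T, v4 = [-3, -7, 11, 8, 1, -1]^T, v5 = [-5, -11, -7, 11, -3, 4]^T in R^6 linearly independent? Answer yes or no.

yes

Form the matrix with these vectors as rows and row reduce.
R2 ← R2 − (1/3)·R1: [0, -8/3, -14, 17/3, -8/3, 43/3]
R3 ← R3 + (5/6)·R1: [0, -16/3, -8, 10/3, -10/3, 14/3]
R4 ← R4 + (1/2)·R1: [0, -6, 11, 7, 2, 0]
R5 ← R5 + (5/6)·R1: [0, -28/3, -7, 28/3, -4/3, 17/3]
R3 ← R3 − (2)·R2: [0, 0, 20, -8, 2, -24]
R4 ← R4 − (9/4)·R2: [0, 0, 85/2, -23/4, 8, -129/4]
R5 ← R5 − (7/2)·R2: [0, 0, 42, -21/2, 8, -89/2]
R4 ← R4 − (17/8)·R3: [0, 0, 0, 45/4, 15/4, 75/4]
R5 ← R5 − (21/10)·R3: [0, 0, 0, 63/10, 19/5, 59/10]
R5 ← R5 − (14/25)·R4: [0, 0, 0, 0, 17/10, -23/5]
5 nonzero rows, so the 5 vectors span a space of dimension 5.
Since 5 = 5, the vectors are linearly independent.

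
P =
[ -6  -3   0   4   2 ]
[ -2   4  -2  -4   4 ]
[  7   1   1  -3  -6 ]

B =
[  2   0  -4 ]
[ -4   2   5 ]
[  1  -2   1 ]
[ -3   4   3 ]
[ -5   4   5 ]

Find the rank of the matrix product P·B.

3

First compute PB:
[[-22,  18,  31],
 [-30,  12,  34],
 [ 50, -36, -61]]
Now row reduce the product.
R2 ← R2 − (15/11)·R1: [0, -138/11, -91/11]
R3 ← R3 + (25/11)·R1: [0, 54/11, 104/11]
R3 ← R3 + (9/23)·R2: [0, 0, 143/23]
3 nonzero rows, so rank(PB) = 3.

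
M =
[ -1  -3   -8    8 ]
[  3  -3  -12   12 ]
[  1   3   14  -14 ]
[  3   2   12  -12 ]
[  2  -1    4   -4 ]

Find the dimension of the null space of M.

1

Row reduce to echelon form.
R2 ← R2 + (3)·R1: [0, -12, -36, 36]
R3 ← R3 + R1: [0, 0, 6, -6]
R4 ← R4 + (3)·R1: [0, -7, -12, 12]
R5 ← R5 + (2)·R1: [0, -7, -12, 12]
R4 ← R4 − (7/12)·R2: [0, 0, 9, -9]
R5 ← R5 − (7/12)·R2: [0, 0, 9, -9]
R4 ← R4 − (3/2)·R3: [0, 0, 0, 0]
R5 ← R5 − (3/2)·R3: [0, 0, 0, 0]
3 nonzero rows, so rank(M) = 3.
M has 4 columns; by rank–nullity, nullity = 4 − 3 = 1.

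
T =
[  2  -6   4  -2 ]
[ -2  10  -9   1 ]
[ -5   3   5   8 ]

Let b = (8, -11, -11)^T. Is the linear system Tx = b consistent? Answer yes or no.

yes

Row reduce the augmented matrix [T | b].
R2 ← R2 + R1: [0, 4, -5, -1, -3]
R3 ← R3 + (5/2)·R1: [0, -12, 15, 3, 9]
R3 ← R3 + (3)·R2: [0, 0, 0, 0, 0]
The echelon form has 2 nonzero rows, and every pivot lies in the first 4 columns, so rank(T) = rank([T|b]) = 2.
The system is consistent.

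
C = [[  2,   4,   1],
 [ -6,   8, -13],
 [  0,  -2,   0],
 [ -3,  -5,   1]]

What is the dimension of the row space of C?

Row reduce to echelon form.
R2 ← R2 + (3)·R1: [0, 20, -10]
R4 ← R4 + (3/2)·R1: [0, 1, 5/2]
R3 ← R3 + (1/10)·R2: [0, 0, -1]
R4 ← R4 − (1/20)·R2: [0, 0, 3]
R4 ← R4 + (3)·R3: [0, 0, 0]
Echelon form has 3 nonzero rows, so rank(C) = 3.
The row space has dimension equal to the rank: 3.

3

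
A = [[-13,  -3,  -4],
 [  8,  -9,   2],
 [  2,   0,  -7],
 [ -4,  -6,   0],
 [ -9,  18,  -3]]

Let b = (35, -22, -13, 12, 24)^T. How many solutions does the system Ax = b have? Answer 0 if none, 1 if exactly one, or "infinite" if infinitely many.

1

Row reduce the augmented matrix [A | b].
R2 ← R2 + (8/13)·R1: [0, -141/13, -6/13, -6/13]
R3 ← R3 + (2/13)·R1: [0, -6/13, -99/13, -99/13]
R4 ← R4 − (4/13)·R1: [0, -66/13, 16/13, 16/13]
R5 ← R5 − (9/13)·R1: [0, 261/13, -3/13, -3/13]
R3 ← R3 − (2/47)·R2: [0, 0, -357/47, -357/47]
R4 ← R4 − (22/47)·R2: [0, 0, 68/47, 68/47]
R5 ← R5 + (87/47)·R2: [0, 0, -51/47, -51/47]
R4 ← R4 + (4/21)·R3: [0, 0, 0, 0]
R5 ← R5 − (1/7)·R3: [0, 0, 0, 0]
The echelon form has 3 nonzero rows, and every pivot lies in the first 3 columns, so rank(A) = rank([A|b]) = 3.
The system is consistent.
rank = 3 = number of unknowns, so the solution is unique.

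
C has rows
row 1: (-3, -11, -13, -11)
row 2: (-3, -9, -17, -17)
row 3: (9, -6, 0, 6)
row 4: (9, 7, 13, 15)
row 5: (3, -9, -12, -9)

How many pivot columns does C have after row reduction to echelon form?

3

Row reduce to echelon form.
R2 ← R2 − R1: [0, 2, -4, -6]
R3 ← R3 + (3)·R1: [0, -39, -39, -27]
R4 ← R4 + (3)·R1: [0, -26, -26, -18]
R5 ← R5 + R1: [0, -20, -25, -20]
R3 ← R3 + (39/2)·R2: [0, 0, -117, -144]
R4 ← R4 + (13)·R2: [0, 0, -78, -96]
R5 ← R5 + (10)·R2: [0, 0, -65, -80]
R4 ← R4 − (2/3)·R3: [0, 0, 0, 0]
R5 ← R5 − (5/9)·R3: [0, 0, 0, 0]
Echelon form has 3 nonzero rows, so rank(C) = 3.
Each nonzero row contributes one pivot column: 3 pivot columns.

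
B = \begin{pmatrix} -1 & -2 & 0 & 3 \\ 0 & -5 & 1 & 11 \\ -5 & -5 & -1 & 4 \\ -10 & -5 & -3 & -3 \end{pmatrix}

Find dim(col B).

Row reduce to echelon form.
R3 ← R3 − (5)·R1: [0, 5, -1, -11]
R4 ← R4 − (10)·R1: [0, 15, -3, -33]
R3 ← R3 + R2: [0, 0, 0, 0]
R4 ← R4 + (3)·R2: [0, 0, 0, 0]
Echelon form has 2 nonzero rows, so rank(B) = 2.
The column space has dimension equal to the rank: 2.

2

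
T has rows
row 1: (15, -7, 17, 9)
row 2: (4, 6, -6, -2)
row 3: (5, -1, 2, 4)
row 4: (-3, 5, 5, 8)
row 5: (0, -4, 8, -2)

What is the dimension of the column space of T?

Row reduce to echelon form.
R2 ← R2 − (4/15)·R1: [0, 118/15, -158/15, -22/5]
R3 ← R3 − (1/3)·R1: [0, 4/3, -11/3, 1]
R4 ← R4 + (1/5)·R1: [0, 18/5, 42/5, 49/5]
R3 ← R3 − (10/59)·R2: [0, 0, -111/59, 103/59]
R4 ← R4 − (27/59)·R2: [0, 0, 780/59, 697/59]
R5 ← R5 + (30/59)·R2: [0, 0, 156/59, -250/59]
R4 ← R4 + (260/37)·R3: [0, 0, 0, 891/37]
R5 ← R5 + (52/37)·R3: [0, 0, 0, -66/37]
R5 ← R5 + (2/27)·R4: [0, 0, 0, 0]
Echelon form has 4 nonzero rows, so rank(T) = 4.
The column space has dimension equal to the rank: 4.

4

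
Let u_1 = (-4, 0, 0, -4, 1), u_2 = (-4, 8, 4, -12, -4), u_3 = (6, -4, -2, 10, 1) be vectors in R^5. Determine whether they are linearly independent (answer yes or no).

Form the matrix with these vectors as rows and row reduce.
R2 ← R2 − R1: [0, 8, 4, -8, -5]
R3 ← R3 + (3/2)·R1: [0, -4, -2, 4, 5/2]
R3 ← R3 + (1/2)·R2: [0, 0, 0, 0, 0]
2 nonzero rows, so the 3 vectors span a space of dimension 2.
Since 2 < 3, the vectors are linearly dependent.

no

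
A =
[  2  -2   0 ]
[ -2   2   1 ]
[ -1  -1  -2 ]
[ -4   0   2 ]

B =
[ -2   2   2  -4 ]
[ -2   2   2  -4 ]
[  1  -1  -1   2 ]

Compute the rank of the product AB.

1

First compute AB:
[[  0,   0,   0,   0],
 [  1,  -1,  -1,   2],
 [  2,  -2,  -2,   4],
 [ 10, -10, -10,  20]]
Now row reduce the product.
Swap R1 ↔ R2
R3 ← R3 − (2)·R1: [0, 0, 0, 0]
R4 ← R4 − (10)·R1: [0, 0, 0, 0]
1 nonzero row, so rank(AB) = 1.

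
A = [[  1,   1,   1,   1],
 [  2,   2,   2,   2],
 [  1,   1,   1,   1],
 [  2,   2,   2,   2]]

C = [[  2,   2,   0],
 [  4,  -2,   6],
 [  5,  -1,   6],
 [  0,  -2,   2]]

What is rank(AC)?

First compute AC:
[[ 11,  -3,  14],
 [ 22,  -6,  28],
 [ 11,  -3,  14],
 [ 22,  -6,  28]]
Now row reduce the product.
R2 ← R2 − (2)·R1: [0, 0, 0]
R3 ← R3 − R1: [0, 0, 0]
R4 ← R4 − (2)·R1: [0, 0, 0]
1 nonzero row, so rank(AC) = 1.

1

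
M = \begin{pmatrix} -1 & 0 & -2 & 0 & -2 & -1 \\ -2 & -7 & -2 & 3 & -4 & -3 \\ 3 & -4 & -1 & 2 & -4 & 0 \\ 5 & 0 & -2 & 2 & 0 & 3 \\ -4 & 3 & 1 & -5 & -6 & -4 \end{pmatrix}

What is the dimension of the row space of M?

Row reduce to echelon form.
R2 ← R2 − (2)·R1: [0, -7, 2, 3, 0, -1]
R3 ← R3 + (3)·R1: [0, -4, -7, 2, -10, -3]
R4 ← R4 + (5)·R1: [0, 0, -12, 2, -10, -2]
R5 ← R5 − (4)·R1: [0, 3, 9, -5, 2, 0]
R3 ← R3 − (4/7)·R2: [0, 0, -57/7, 2/7, -10, -17/7]
R5 ← R5 + (3/7)·R2: [0, 0, 69/7, -26/7, 2, -3/7]
R4 ← R4 − (28/19)·R3: [0, 0, 0, 30/19, 90/19, 30/19]
R5 ← R5 + (23/19)·R3: [0, 0, 0, -64/19, -192/19, -64/19]
R5 ← R5 + (32/15)·R4: [0, 0, 0, 0, 0, 0]
Echelon form has 4 nonzero rows, so rank(M) = 4.
The row space has dimension equal to the rank: 4.

4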